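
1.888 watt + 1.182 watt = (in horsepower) 0.004117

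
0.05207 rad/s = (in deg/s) 2.983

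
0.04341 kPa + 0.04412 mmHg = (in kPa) 0.04929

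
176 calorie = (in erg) 7.364e+09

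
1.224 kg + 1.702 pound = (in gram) 1996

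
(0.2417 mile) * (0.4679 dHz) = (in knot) 35.38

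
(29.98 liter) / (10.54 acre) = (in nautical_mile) 3.795e-10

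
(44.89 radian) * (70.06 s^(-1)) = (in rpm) 3.003e+04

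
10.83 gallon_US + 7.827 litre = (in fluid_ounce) 1651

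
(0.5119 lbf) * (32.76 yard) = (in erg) 6.821e+08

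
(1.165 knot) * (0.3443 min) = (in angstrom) 1.238e+11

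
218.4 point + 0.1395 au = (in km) 2.087e+07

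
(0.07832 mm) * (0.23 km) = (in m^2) 0.01801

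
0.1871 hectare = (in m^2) 1871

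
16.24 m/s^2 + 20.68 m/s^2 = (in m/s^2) 36.92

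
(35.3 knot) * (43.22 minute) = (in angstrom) 4.709e+14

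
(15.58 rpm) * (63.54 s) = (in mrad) 1.037e+05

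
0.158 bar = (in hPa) 158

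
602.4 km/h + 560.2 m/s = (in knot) 1414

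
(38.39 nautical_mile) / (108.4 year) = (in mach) 6.108e-08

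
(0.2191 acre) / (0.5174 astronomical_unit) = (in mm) 1.146e-05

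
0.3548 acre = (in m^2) 1436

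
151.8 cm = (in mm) 1518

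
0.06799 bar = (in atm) 0.0671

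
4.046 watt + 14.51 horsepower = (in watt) 1.082e+04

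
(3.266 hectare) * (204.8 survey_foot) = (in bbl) 1.282e+07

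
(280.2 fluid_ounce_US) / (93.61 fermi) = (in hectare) 8.852e+06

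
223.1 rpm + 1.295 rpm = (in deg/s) 1346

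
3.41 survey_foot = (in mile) 0.0006458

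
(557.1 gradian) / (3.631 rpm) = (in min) 0.3836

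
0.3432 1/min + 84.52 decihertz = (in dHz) 84.58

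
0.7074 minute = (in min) 0.7074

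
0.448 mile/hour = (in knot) 0.3893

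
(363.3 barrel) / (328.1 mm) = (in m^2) 176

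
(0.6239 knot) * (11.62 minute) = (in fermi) 2.238e+17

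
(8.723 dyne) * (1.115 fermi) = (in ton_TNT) 2.325e-29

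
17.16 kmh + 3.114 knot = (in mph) 14.25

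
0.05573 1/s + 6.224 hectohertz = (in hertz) 622.5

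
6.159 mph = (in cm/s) 275.3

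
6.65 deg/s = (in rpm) 1.108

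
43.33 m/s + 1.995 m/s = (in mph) 101.4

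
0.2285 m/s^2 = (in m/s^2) 0.2285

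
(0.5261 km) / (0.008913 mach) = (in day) 0.002006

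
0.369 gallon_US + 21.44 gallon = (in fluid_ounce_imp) 2906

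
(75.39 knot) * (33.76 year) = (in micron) 4.129e+16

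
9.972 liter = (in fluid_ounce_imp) 351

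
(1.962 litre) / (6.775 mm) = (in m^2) 0.2896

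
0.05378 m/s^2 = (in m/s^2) 0.05378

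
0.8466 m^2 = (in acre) 0.0002092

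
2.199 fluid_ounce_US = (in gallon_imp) 0.01431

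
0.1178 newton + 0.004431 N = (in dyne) 1.222e+04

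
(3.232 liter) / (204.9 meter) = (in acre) 3.898e-09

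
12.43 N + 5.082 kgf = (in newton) 62.27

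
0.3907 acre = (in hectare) 0.1581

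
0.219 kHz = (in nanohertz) 2.19e+11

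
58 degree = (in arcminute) 3480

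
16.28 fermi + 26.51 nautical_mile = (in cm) 4.91e+06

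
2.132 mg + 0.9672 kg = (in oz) 34.12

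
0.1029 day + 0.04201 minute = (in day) 0.1029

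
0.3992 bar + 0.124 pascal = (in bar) 0.3992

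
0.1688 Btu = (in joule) 178.1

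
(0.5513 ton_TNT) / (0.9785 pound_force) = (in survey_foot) 1.739e+09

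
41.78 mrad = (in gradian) 2.66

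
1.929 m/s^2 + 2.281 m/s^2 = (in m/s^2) 4.21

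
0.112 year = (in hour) 981.1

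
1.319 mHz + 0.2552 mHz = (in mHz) 1.574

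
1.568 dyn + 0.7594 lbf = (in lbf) 0.7594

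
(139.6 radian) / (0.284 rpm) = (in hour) 1.304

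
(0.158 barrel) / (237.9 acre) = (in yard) 2.853e-08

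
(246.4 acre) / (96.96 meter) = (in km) 10.28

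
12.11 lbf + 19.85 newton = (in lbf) 16.57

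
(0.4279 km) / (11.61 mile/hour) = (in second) 82.44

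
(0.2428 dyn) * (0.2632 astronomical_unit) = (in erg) 9.56e+11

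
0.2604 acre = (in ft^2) 1.134e+04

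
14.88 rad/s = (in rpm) 142.1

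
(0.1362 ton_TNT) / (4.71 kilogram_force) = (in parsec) 3.998e-10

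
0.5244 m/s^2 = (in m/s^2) 0.5244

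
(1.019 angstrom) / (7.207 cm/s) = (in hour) 3.928e-13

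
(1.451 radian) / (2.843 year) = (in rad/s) 1.618e-08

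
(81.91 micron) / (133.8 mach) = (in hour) 4.994e-13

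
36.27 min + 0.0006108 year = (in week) 0.03545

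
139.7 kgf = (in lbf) 308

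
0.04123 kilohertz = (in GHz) 4.123e-08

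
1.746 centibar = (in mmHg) 13.1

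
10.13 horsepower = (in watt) 7554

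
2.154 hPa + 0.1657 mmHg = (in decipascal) 2375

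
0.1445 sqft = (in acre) 3.317e-06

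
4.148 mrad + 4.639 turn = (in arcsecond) 6.013e+06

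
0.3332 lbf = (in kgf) 0.1511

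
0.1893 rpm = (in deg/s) 1.136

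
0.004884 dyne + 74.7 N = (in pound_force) 16.79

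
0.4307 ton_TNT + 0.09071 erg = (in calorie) 4.307e+08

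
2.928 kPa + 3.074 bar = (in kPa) 310.3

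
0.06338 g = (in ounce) 0.002236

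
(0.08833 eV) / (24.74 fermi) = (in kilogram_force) 5.833e-08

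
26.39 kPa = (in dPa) 2.639e+05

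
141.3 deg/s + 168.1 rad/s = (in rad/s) 170.6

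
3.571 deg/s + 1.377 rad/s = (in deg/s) 82.47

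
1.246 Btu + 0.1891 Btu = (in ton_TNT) 3.619e-07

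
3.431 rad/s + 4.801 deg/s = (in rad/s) 3.515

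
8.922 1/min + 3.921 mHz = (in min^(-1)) 9.157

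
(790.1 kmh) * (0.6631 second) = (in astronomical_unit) 9.728e-10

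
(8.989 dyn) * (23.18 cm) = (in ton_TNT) 4.98e-15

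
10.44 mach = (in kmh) 1.28e+04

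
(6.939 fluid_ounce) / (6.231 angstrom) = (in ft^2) 3.545e+06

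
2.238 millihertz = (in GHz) 2.238e-12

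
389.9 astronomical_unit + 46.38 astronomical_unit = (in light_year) 0.006899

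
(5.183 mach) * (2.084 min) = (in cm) 2.207e+07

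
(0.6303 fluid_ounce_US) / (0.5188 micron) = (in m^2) 35.93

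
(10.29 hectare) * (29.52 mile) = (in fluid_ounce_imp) 1.721e+14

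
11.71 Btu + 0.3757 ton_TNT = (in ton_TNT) 0.3757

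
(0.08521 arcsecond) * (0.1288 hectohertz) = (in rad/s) 5.321e-06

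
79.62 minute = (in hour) 1.327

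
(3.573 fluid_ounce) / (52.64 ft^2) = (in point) 0.06125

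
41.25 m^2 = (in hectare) 0.004125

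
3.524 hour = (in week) 0.02098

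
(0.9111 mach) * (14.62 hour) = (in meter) 1.633e+07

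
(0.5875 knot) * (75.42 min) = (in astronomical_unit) 9.142e-09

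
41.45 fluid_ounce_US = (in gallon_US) 0.3238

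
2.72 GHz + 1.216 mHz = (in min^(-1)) 1.632e+11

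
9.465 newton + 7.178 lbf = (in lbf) 9.306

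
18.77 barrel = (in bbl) 18.77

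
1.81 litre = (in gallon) 0.4782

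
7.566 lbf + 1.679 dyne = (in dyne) 3.366e+06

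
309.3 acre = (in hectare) 125.2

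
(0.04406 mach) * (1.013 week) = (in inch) 3.619e+08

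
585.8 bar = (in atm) 578.1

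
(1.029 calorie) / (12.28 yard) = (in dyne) 3.834e+04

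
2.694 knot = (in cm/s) 138.6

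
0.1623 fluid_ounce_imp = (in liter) 0.004611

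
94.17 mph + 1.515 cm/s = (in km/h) 151.6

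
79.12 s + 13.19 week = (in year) 0.253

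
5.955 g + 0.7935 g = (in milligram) 6749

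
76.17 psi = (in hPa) 5252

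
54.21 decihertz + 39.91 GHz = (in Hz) 3.991e+10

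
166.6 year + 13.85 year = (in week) 9409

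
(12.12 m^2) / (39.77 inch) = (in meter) 12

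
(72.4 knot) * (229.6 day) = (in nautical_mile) 3.99e+05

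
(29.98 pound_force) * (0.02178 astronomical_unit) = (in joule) 4.345e+11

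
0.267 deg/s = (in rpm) 0.0445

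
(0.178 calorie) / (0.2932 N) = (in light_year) 2.685e-16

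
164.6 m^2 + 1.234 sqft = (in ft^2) 1773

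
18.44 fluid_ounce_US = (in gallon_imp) 0.12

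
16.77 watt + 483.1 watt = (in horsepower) 0.6703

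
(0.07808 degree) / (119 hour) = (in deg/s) 1.823e-07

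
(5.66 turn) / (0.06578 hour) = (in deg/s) 8.604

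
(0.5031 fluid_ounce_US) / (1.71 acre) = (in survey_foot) 7.054e-09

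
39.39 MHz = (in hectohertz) 3.939e+05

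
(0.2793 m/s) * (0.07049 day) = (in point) 4.822e+06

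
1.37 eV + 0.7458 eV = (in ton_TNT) 8.102e-29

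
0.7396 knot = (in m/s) 0.3805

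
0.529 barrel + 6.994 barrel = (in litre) 1196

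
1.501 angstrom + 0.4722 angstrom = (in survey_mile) 1.226e-13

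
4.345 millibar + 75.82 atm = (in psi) 1114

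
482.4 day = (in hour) 1.158e+04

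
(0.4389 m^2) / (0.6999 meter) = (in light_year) 6.628e-17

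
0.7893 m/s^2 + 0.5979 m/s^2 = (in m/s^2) 1.387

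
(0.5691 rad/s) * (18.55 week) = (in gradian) 4.065e+08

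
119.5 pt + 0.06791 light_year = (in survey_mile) 3.992e+11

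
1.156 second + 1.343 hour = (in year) 0.0001533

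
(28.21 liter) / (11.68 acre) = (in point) 0.001692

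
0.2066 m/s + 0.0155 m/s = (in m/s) 0.2221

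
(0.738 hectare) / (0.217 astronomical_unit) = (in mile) 1.413e-10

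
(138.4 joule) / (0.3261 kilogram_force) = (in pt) 1.227e+05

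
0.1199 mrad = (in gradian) 0.007633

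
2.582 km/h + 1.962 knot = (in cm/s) 172.7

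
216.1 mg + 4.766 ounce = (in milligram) 1.353e+05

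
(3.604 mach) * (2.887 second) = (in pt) 1.004e+07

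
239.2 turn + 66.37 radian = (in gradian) 9.991e+04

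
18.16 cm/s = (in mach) 0.0005333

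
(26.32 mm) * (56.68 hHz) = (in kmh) 537.1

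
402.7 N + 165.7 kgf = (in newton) 2028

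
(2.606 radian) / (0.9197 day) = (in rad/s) 3.28e-05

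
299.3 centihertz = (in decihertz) 29.93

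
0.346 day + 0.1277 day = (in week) 0.06767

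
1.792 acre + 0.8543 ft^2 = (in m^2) 7252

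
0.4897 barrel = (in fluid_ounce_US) 2633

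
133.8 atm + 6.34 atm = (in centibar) 1.42e+04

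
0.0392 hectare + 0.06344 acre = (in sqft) 6983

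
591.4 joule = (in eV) 3.691e+21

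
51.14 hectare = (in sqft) 5.505e+06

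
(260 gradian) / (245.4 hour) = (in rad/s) 4.623e-06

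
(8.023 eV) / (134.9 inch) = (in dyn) 3.751e-14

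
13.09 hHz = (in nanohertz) 1.309e+12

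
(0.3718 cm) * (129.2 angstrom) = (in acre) 1.187e-14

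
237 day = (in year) 0.6493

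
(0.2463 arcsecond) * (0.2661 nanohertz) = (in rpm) 3.034e-15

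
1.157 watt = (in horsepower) 0.001552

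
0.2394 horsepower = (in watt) 178.5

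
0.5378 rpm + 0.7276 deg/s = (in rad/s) 0.06902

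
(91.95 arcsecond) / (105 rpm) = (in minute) 6.757e-07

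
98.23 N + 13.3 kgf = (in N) 228.7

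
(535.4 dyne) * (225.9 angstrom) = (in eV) 7.549e+08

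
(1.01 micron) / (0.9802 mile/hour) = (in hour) 6.403e-10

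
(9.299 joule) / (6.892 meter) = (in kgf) 0.1376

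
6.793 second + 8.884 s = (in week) 2.592e-05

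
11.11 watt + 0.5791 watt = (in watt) 11.69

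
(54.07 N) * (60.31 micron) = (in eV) 2.035e+16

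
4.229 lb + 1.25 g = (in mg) 1.919e+06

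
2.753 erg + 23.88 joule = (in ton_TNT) 5.707e-09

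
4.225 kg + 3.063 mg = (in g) 4225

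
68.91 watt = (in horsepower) 0.09241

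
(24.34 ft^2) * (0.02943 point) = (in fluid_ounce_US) 0.7939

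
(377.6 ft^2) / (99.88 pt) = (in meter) 995.6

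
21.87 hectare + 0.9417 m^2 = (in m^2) 2.187e+05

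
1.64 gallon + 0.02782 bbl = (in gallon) 2.808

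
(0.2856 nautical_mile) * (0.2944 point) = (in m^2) 0.05493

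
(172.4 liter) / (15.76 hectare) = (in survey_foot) 3.589e-06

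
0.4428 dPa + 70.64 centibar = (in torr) 529.8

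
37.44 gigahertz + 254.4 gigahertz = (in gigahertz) 291.8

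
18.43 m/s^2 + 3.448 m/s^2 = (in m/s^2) 21.88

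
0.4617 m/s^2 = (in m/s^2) 0.4617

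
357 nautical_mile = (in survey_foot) 2.169e+06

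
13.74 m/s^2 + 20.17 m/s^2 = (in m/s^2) 33.91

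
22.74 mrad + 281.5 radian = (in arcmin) 9.678e+05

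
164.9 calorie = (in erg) 6.899e+09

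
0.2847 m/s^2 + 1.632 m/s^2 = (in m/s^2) 1.917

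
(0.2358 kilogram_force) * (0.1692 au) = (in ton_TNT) 13.99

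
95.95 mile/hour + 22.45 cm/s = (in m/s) 43.12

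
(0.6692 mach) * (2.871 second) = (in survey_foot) 2146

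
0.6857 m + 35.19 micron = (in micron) 6.857e+05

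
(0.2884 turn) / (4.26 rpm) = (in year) 1.288e-07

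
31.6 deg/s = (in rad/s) 0.5515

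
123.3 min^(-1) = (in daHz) 0.2055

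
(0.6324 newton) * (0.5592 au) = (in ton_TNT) 12.64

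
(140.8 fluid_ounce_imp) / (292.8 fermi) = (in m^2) 1.366e+10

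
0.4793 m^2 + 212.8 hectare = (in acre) 525.8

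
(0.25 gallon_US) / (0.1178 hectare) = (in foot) 2.636e-06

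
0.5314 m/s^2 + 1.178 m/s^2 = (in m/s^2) 1.709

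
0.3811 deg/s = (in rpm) 0.06352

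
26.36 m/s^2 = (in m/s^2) 26.36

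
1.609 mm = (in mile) 9.998e-07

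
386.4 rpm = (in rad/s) 40.46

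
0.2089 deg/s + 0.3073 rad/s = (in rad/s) 0.3109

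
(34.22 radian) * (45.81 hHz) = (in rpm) 1.497e+06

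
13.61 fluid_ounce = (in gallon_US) 0.1063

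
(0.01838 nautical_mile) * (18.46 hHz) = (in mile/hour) 1.406e+05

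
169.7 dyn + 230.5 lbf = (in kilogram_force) 104.6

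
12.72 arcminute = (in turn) 0.0005889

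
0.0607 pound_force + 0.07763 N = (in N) 0.3476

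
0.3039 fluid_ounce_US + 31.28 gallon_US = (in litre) 118.4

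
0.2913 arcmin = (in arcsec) 17.48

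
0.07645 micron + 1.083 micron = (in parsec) 3.758e-23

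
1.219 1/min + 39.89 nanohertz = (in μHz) 2.032e+04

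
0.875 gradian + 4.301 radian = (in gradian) 274.7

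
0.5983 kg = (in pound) 1.319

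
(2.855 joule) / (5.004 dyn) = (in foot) 1.872e+05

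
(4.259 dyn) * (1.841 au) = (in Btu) 1.112e+04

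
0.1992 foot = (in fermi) 6.072e+13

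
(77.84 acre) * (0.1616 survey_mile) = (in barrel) 5.153e+08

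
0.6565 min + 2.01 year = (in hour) 1.761e+04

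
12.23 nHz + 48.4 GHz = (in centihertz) 4.84e+12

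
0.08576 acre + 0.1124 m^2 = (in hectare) 0.03472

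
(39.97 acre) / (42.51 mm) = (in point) 1.079e+10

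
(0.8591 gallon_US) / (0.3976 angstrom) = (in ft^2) 8.804e+08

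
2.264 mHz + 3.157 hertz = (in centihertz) 315.9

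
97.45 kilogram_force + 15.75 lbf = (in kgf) 104.6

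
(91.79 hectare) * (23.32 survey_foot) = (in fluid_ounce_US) 2.206e+11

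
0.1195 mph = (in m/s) 0.05342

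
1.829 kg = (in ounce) 64.52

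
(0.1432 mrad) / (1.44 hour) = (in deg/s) 1.583e-06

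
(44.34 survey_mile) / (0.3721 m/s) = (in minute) 3196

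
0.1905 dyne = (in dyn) 0.1905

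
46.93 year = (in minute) 2.467e+07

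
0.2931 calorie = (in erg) 1.226e+07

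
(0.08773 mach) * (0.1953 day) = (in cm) 5.041e+07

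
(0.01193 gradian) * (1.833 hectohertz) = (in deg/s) 1.968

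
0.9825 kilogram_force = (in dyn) 9.635e+05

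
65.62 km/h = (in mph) 40.77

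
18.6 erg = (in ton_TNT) 4.446e-16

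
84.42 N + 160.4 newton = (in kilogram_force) 24.96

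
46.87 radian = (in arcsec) 9.668e+06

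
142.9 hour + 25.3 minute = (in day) 5.972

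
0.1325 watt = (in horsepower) 0.0001777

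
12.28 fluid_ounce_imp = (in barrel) 0.002195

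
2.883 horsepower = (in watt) 2150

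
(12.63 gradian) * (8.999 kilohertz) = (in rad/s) 1785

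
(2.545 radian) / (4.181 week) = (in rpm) 9.611e-06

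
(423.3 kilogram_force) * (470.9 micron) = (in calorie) 0.4672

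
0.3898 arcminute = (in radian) 0.0001134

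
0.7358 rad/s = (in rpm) 7.026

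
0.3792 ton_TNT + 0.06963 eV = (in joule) 1.587e+09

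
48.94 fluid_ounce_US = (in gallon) 0.3823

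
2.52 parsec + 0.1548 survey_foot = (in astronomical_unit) 5.198e+05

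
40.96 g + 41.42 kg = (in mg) 4.146e+07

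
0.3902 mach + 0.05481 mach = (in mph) 339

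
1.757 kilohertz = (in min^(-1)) 1.054e+05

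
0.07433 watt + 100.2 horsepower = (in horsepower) 100.2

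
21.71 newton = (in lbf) 4.881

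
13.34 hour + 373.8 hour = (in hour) 387.1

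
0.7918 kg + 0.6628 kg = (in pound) 3.207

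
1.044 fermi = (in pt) 2.959e-12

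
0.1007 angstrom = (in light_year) 1.064e-27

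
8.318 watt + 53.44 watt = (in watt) 61.76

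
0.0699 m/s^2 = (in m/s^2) 0.0699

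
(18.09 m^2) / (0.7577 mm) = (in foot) 7.833e+04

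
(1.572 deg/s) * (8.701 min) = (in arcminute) 4.924e+04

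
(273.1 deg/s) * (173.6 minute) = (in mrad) 4.965e+07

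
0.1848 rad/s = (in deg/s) 10.59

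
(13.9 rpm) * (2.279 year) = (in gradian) 6.66e+09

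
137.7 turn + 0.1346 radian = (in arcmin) 2.975e+06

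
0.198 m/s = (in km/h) 0.7128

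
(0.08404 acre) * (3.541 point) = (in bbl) 2.672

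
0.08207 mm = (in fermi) 8.207e+10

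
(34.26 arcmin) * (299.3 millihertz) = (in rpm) 0.02848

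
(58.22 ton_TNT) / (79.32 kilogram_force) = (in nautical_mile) 1.691e+05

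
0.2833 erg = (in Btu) 2.685e-11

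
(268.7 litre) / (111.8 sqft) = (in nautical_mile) 1.397e-05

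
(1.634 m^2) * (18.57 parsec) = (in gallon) 2.473e+20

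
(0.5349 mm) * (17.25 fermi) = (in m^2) 9.227e-18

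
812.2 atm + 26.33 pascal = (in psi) 1.194e+04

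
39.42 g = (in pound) 0.08691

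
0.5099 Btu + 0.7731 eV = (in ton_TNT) 1.286e-07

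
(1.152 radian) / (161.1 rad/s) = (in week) 1.182e-08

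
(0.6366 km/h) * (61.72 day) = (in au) 6.303e-06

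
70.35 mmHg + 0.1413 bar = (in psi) 3.41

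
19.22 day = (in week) 2.746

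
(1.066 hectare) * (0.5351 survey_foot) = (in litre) 1.739e+06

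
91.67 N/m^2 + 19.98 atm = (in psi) 293.6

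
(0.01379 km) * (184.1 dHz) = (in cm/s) 2.539e+04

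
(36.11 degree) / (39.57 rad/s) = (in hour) 4.424e-06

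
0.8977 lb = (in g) 407.2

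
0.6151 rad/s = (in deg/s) 35.24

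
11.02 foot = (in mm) 3359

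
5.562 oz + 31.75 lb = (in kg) 14.56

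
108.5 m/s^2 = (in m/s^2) 108.5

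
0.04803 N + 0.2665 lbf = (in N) 1.233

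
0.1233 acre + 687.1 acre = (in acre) 687.2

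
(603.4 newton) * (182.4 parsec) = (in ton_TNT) 8.117e+11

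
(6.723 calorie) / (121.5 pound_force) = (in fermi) 5.205e+13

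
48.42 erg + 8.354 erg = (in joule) 5.677e-06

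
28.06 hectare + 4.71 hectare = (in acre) 80.98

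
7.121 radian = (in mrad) 7121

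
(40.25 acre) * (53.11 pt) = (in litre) 3.052e+06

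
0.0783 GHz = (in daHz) 7.83e+06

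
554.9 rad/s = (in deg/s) 3.179e+04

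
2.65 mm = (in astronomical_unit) 1.771e-14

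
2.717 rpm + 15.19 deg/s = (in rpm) 5.249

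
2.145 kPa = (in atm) 0.02117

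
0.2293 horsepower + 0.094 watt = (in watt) 171.1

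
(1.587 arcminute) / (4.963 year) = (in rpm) 2.817e-11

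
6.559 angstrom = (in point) 1.859e-06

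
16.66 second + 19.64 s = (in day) 0.0004201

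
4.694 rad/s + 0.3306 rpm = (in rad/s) 4.729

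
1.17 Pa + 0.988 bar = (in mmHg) 741.1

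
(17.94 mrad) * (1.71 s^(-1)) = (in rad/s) 0.03068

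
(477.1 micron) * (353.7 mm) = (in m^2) 0.0001688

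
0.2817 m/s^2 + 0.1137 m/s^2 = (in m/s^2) 0.3954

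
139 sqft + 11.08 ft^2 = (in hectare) 0.001394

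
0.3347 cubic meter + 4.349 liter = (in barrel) 2.133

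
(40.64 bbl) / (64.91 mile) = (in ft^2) 0.0006658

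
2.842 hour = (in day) 0.1184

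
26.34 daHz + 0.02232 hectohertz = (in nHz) 2.656e+11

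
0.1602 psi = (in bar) 0.01105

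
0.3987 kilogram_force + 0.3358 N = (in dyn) 4.246e+05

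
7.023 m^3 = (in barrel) 44.17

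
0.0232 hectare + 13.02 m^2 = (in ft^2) 2637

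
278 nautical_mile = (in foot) 1.689e+06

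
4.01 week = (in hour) 673.7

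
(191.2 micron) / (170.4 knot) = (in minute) 3.635e-08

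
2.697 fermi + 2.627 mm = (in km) 2.627e-06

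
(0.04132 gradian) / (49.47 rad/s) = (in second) 1.312e-05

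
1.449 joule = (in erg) 1.449e+07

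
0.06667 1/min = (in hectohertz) 1.111e-05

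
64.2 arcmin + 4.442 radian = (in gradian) 284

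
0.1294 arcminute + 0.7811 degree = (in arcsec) 2820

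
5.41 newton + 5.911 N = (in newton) 11.32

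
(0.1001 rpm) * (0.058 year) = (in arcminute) 6.591e+07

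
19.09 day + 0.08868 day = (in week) 2.74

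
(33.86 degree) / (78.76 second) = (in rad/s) 0.007503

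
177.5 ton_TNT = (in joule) 7.427e+11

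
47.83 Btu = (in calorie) 1.206e+04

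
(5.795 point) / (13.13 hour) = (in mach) 1.27e-10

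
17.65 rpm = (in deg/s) 105.9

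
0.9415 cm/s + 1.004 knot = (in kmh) 1.893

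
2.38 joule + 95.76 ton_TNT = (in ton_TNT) 95.76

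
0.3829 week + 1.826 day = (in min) 6489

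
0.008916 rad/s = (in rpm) 0.08514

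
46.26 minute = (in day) 0.03213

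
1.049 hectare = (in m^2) 1.049e+04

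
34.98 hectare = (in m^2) 3.498e+05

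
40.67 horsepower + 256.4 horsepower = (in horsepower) 297.1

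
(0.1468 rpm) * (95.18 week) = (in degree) 5.07e+07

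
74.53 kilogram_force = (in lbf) 164.3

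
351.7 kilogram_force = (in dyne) 3.449e+08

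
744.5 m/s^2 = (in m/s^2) 744.5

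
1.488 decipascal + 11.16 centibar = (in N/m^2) 1.116e+04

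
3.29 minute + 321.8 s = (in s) 519.2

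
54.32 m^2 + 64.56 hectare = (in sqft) 6.95e+06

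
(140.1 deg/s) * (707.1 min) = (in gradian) 6.604e+06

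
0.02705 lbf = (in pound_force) 0.02705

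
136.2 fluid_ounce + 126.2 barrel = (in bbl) 126.2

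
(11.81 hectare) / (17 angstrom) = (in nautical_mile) 3.751e+10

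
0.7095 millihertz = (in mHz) 0.7095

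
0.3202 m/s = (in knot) 0.6224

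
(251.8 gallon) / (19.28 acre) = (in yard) 1.336e-05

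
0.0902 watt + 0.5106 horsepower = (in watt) 380.8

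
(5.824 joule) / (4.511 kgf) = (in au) 8.8e-13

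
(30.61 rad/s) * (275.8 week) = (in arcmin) 1.755e+13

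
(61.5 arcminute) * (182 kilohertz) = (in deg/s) 1.866e+05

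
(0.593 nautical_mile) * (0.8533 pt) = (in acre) 8.169e-05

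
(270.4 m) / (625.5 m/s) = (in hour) 0.0001201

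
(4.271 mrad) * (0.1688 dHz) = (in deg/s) 0.004131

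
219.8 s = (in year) 6.97e-06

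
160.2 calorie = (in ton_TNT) 1.602e-07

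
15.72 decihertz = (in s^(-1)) 1.572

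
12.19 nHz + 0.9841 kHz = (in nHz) 9.841e+11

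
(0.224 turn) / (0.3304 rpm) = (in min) 0.678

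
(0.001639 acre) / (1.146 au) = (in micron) 3.869e-05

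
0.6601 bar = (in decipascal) 6.601e+05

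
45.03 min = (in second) 2702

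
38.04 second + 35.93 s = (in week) 0.0001223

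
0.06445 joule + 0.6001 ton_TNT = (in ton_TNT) 0.6001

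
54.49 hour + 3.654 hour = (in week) 0.3461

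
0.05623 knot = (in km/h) 0.1041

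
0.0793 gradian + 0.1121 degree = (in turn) 0.0005096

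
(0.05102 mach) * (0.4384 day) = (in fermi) 6.58e+20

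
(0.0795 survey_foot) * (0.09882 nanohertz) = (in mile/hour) 5.357e-12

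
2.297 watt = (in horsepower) 0.00308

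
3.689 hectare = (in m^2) 3.689e+04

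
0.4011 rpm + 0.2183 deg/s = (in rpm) 0.4375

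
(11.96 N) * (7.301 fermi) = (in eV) 5.45e+05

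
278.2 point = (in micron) 9.814e+04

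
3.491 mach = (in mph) 2659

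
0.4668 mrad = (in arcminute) 1.605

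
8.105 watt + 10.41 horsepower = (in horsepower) 10.42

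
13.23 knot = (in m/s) 6.806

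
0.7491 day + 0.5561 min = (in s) 6.476e+04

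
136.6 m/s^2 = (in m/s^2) 136.6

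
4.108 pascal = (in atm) 4.054e-05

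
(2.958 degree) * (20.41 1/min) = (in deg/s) 1.006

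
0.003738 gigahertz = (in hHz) 3.738e+04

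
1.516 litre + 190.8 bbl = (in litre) 3.034e+04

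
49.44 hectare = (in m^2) 4.944e+05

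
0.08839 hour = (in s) 318.2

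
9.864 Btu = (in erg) 1.041e+11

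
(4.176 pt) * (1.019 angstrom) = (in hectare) 1.501e-17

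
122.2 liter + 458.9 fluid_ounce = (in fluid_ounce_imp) 4778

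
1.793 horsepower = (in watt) 1337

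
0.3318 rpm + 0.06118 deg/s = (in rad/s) 0.03581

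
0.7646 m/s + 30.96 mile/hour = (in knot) 28.39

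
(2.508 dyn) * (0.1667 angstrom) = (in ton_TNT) 9.992e-26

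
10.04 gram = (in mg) 1.004e+04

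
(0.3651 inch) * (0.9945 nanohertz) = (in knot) 1.793e-11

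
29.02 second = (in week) 4.798e-05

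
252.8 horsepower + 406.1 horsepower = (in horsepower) 658.9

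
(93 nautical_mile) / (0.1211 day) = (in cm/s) 1646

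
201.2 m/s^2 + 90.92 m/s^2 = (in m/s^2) 292.1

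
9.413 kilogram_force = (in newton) 92.31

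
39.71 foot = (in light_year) 1.279e-15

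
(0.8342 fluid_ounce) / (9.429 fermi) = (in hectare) 2.616e+05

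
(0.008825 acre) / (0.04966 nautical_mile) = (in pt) 1101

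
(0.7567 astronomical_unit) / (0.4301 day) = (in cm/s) 3.046e+08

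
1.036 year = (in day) 378.1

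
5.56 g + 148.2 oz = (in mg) 4.207e+06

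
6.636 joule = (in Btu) 0.00629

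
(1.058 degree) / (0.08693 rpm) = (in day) 2.348e-05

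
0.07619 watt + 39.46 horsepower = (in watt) 2.943e+04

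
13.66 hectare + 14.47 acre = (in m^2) 1.952e+05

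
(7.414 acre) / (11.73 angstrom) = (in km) 2.558e+10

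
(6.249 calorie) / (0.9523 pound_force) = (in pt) 1.75e+04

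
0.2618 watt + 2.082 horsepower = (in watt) 1553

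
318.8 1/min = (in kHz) 0.005313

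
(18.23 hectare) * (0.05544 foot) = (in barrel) 1.938e+04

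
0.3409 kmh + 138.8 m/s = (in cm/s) 1.389e+04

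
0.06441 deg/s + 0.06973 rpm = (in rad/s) 0.008426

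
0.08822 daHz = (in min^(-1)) 52.93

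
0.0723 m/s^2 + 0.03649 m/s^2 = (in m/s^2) 0.1088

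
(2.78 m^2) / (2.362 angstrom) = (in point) 3.336e+13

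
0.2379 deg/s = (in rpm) 0.03965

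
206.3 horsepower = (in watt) 1.538e+05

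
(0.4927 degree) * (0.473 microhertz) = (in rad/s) 4.067e-09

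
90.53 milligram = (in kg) 9.053e-05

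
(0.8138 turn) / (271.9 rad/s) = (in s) 0.01881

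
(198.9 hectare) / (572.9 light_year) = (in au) 2.453e-24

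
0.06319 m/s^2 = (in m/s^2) 0.06319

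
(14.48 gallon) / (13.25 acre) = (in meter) 1.022e-06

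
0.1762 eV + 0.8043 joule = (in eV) 5.02e+18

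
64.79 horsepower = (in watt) 4.831e+04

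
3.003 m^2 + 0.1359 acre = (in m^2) 553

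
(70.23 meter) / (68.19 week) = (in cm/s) 0.0001703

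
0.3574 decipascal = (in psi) 5.184e-06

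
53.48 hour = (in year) 0.006105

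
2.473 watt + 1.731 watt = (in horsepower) 0.005638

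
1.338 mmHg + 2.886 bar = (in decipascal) 2.888e+06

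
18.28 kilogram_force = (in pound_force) 40.3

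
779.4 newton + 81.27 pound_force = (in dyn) 1.141e+08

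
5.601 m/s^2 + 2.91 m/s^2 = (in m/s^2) 8.511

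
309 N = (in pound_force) 69.47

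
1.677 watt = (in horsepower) 0.002249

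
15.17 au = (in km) 2.269e+09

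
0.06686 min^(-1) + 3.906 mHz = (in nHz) 5.02e+06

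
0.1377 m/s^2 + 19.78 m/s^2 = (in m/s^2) 19.92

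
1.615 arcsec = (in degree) 0.0004486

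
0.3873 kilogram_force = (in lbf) 0.8539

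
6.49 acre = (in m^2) 2.626e+04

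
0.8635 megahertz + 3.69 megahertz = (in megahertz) 4.553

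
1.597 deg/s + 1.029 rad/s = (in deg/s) 60.55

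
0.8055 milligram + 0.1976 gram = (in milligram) 198.4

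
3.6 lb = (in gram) 1633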